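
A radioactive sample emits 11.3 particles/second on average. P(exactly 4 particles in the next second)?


Poisson(λ=11.3): P(X=4) = e^(-λ)×λ^k/k!
= e^(-11.3) × 11.3^4 / 4!
≈ 1.237292426e-05 × 16304.7361 / 24 ≈ 0.008406

P(X=4) ≈ 0.008406 ≈ 0.84%


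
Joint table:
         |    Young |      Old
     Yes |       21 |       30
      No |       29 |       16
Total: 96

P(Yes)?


P(Yes) = (21+30)/96 = 51/96 = 17/32

P(Yes) = 17/32 ≈ 53.12%


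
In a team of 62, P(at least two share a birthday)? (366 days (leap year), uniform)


P(all different) = Π(366-i)/366 for i=0..61
= 0.004156
P(match) = 1 - 0.004156 = 0.995844

P ≈ 0.9958 ≈ 99.58%


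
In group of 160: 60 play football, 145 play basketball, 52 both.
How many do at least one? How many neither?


|A∪B| = 60+145-52 = 153
Neither = 160-153 = 7

At least one: 153; Neither: 7


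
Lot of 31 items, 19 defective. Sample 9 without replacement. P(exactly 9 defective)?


Hypergeometric: C(19,9)×C(12,0)/C(31,9)
= 92378×1/20160075 = 7106/1550775

P(X=9) = 7106/1550775 ≈ 0.46%


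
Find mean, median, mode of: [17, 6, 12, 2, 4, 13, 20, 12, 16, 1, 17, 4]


Sorted: [1, 2, 4, 4, 6, 12, 12, 13, 16, 17, 17, 20]
Mean = 124/12 = 31/3
Median = 12
Freq: {17: 2, 6: 1, 12: 2, 2: 1, 4: 2, 13: 1, 20: 1, 16: 1, 1: 1}
Mode: [4, 12, 17]

Mean=31/3, Median=12, Mode=[4, 12, 17]


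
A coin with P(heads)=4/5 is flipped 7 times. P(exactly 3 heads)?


Binomial: P(X=3) = C(7,3)×p^3×(1-p)^4
= 35 × 64/125 × 1/625 = 448/15625

P(X=3) = 448/15625 ≈ 2.87%


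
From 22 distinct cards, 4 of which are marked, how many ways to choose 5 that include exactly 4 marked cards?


Choose 4 of the 4 marked cards and 1 of the other 18 cards:
C(4,4)×C(18,1) = 1×18 = 18

18


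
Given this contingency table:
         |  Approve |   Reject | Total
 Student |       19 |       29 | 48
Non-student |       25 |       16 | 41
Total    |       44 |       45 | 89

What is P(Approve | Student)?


P(Approve | Student) = 19/(19+29) = 19/48

P(Approve|Student) = 19/48 ≈ 39.58%


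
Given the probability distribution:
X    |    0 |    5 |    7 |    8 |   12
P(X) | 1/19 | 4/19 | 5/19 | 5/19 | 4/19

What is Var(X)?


E[X] = 143/19
E[X²] = 1241/19
Var(X) = E[X²] - (E[X])² = 1241/19 - 20449/361 = 3130/361

Var(X) = 3130/361 ≈ 8.6704


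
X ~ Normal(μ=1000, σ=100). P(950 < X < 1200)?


z₁=(950-1000)/100=-0.5, z₂=(1200-1000)/100=2.0
P = Φ(2.0) - Φ(-0.5) = 0.977250 - 0.308538 = 0.668712 ≈ 0.6687

P(950 < X < 1200) ≈ 0.6687


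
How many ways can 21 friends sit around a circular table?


Circular arrangements of 21 distinct objects: fix one position to break rotational symmetry.
(n-1)! = 20! = 2432902008176640000

2432902008176640000


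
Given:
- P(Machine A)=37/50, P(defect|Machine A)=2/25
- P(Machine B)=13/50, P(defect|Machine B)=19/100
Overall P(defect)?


P(B) = Σ P(B|Aᵢ)×P(Aᵢ)
  2/25×37/50 = 37/625
  19/100×13/50 = 247/5000
Sum = 543/5000

P(defect) = 543/5000 ≈ 10.86%


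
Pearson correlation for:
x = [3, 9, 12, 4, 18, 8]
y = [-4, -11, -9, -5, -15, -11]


n=6, Σx=54, Σy=-55, Σxy=-597, Σx²=638, Σy²=589
r = (6×(-597) - 54×(-55))/√((6×638 - 54²)(6×589 - (-55)²))
= -612/√(912×509) = -612/√464208 ≈ -612/681.3281 ≈ -0.8982

r ≈ -0.8982


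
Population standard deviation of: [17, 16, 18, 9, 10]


Mean = 70/5 = 14
  (17-14)²=9
  (16-14)²=4
  (18-14)²=16
  (9-14)²=25
  (10-14)²=16
Σ(x-μ)² = 70
σ² = 70/5 = 14

σ = √(14) ≈ 3.7417


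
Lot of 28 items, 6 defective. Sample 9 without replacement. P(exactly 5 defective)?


Hypergeometric: C(6,5)×C(22,4)/C(28,9)
= 6×7315/6906900 = 19/2990

P(X=5) = 19/2990 ≈ 0.64%


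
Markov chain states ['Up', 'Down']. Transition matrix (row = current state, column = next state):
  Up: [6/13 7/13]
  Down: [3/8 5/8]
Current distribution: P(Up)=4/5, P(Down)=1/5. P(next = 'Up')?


P(next=Up) = Σᵢ P(now=i)×P(i→Up)
= 4/5×6/13 + 1/5×3/8
= 24/65 + 3/40 = 231/520

P = 231/520 ≈ 0.4442


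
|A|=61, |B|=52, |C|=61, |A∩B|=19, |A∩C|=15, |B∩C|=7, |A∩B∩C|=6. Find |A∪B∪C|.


|A∪B∪C| = 61+52+61-19-15-7+6 = 139

|A∪B∪C| = 139


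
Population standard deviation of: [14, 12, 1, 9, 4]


Mean = 40/5 = 8
  (14-8)²=36
  (12-8)²=16
  (1-8)²=49
  (9-8)²=1
  (4-8)²=16
Σ(x-μ)² = 118
σ² = 118/5

σ = √(118/5) ≈ 4.8580


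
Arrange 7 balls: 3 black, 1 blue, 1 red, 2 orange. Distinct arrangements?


7!/(3!×1!×1!×2!) = 420

420


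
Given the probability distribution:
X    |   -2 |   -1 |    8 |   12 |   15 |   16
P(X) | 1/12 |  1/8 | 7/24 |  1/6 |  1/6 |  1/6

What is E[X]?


E[X] = Σ x·P(X=x)
= (-2)×(1/12) + (-1)×(1/8) + (8)×(7/24) + (12)×(1/6) + (15)×(1/6) + (16)×(1/6)
= 221/24

E[X] = 221/24


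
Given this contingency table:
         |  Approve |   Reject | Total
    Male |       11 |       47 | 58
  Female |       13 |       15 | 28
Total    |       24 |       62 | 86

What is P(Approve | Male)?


P(Approve | Male) = 11/(11+47) = 11/58

P(Approve|Male) = 11/58 ≈ 18.97%


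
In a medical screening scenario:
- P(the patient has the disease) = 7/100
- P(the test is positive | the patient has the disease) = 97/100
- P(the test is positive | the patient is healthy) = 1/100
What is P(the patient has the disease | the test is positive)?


Using Bayes' theorem:
P(A|B) = P(B|A)·P(A) / P(B)

P(the test is positive) = 97/100 × 7/100 + 1/100 × 93/100
= 679/10000 + 93/10000 = 193/2500

P(the patient has the disease|the test is positive) = (679/10000) / (193/2500) = 679/772

P(the patient has the disease|the test is positive) = 679/772 ≈ 87.95%


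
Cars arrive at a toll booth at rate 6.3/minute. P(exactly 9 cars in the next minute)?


Poisson(λ=6.3): P(X=9) = e^(-λ)×λ^k/k!
= e^(-6.3) × 6.3^9 / 9!
≈ 0.001836304777 × 15633814.1569 / 362880 ≈ 0.079113

P(X=9) ≈ 0.079113 ≈ 7.91%


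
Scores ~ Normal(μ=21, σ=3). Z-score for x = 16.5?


z = (x - μ)/σ = (16.5 - 21)/3 = -1.5

z = -1.5


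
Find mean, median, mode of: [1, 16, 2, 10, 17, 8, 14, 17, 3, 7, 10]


Sorted: [1, 2, 3, 7, 8, 10, 10, 14, 16, 17, 17]
Mean = 105/11
Median = 10
Freq: {1: 1, 16: 1, 2: 1, 10: 2, 17: 2, 8: 1, 14: 1, 3: 1, 7: 1}
Mode: [10, 17]

Mean=105/11, Median=10, Mode=[10, 17]


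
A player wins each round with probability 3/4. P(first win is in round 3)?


Geometric: P(X=3) = (1-p)^(k-1)×p = (1/4)^2×3/4 = 3/64

P(X=3) = 3/64 ≈ 4.69%


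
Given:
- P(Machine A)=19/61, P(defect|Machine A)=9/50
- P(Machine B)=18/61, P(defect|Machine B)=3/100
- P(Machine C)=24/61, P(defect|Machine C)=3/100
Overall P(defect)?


P(B) = Σ P(B|Aᵢ)×P(Aᵢ)
  9/50×19/61 = 171/3050
  3/100×18/61 = 27/3050
  3/100×24/61 = 18/1525
Sum = 117/1525

P(defect) = 117/1525 ≈ 7.67%


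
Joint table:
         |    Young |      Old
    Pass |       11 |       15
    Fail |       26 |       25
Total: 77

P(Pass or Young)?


P(Pass∨Young) = P(Pass) + P(Young) - P(Pass∧Young)
= (26 + 37 - 11)/77 = 52/77

P = 52/77 ≈ 67.53%


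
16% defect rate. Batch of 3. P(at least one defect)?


P(all good) = (21/25)^3 = 9261/15625
P(≥1 defect) = 6364/15625

P = 6364/15625 ≈ 40.73%


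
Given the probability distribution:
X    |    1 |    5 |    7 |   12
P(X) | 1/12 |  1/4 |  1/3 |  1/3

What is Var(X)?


E[X] = 23/3
E[X²] = 212/3
Var(X) = E[X²] - (E[X])² = 212/3 - 529/9 = 107/9

Var(X) = 107/9 ≈ 11.8889


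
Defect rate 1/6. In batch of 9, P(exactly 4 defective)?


Binomial: P(X=4) = C(9,4)×p^4×(1-p)^5
= 126 × 1/1296 × 3125/7776 = 21875/559872

P(X=4) = 21875/559872 ≈ 3.91%


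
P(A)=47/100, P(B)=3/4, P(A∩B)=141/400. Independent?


P(A)×P(B) = 141/400
P(A∩B) = 141/400
Equal ✓ → Independent

Yes, independent


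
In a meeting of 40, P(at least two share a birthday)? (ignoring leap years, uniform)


P(all different) = Π(365-i)/365 for i=0..39
= 0.108768
P(match) = 1 - 0.108768 = 0.891232

P ≈ 0.8912 ≈ 89.12%


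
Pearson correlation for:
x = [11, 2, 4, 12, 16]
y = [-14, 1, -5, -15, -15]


n=5, Σx=45, Σy=-48, Σxy=-592, Σx²=541, Σy²=672
r = (5×(-592) - 45×(-48))/√((5×541 - 45²)(5×672 - (-48)²))
= -800/√(680×1056) = -800/√718080 ≈ -800/847.3960 ≈ -0.9441

r ≈ -0.9441


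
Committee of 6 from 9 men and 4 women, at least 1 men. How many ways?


Count by #men:
  2M,4W: C(9,2)×C(4,4)=36
  3M,3W: C(9,3)×C(4,3)=336
  4M,2W: C(9,4)×C(4,2)=756
  5M,1W: C(9,5)×C(4,1)=504
  6M,0W: C(9,6)×C(4,0)=84
Total = 1716

1716


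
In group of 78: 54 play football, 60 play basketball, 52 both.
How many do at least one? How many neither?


|A∪B| = 54+60-52 = 62
Neither = 78-62 = 16

At least one: 62; Neither: 16


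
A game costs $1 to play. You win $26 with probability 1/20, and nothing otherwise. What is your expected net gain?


E[gain] = (26-1)×1/20 + (-1)×19/20
= 5/4 - 19/20 = 3/10

Expected net gain = $3/10 ≈ $0.30


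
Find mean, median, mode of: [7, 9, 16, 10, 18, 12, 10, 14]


Sorted: [7, 9, 10, 10, 12, 14, 16, 18]
Mean = 96/8 = 12
Median = 11
Freq: {7: 1, 9: 1, 16: 1, 10: 2, 18: 1, 12: 1, 14: 1}
Mode: [10]

Mean=12, Median=11, Mode=10


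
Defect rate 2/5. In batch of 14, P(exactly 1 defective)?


Binomial: P(X=1) = C(14,1)×p^1×(1-p)^13
= 14 × 2/5 × 1594323/1220703125 = 44641044/6103515625

P(X=1) = 44641044/6103515625 ≈ 0.73%


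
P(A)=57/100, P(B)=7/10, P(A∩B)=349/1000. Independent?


P(A)×P(B) = 399/1000
P(A∩B) = 349/1000
Not equal → NOT independent

No, not independent


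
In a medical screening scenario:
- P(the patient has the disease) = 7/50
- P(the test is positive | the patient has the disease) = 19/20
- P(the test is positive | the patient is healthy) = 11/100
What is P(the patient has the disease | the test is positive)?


Using Bayes' theorem:
P(A|B) = P(B|A)·P(A) / P(B)

P(the test is positive) = 19/20 × 7/50 + 11/100 × 43/50
= 133/1000 + 473/5000 = 569/2500

P(the patient has the disease|the test is positive) = (133/1000) / (569/2500) = 665/1138

P(the patient has the disease|the test is positive) = 665/1138 ≈ 58.44%


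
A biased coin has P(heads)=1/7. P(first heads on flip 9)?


Geometric: P(X=9) = (1-p)^(k-1)×p = (6/7)^8×1/7 = 1679616/40353607

P(X=9) = 1679616/40353607 ≈ 4.16%


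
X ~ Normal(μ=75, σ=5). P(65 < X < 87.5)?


z₁=(65-75)/5=-2.0, z₂=(87.5-75)/5=2.5
P = Φ(2.5) - Φ(-2.0) = 0.993790 - 0.022750 = 0.971040 ≈ 0.9710

P(65 < X < 87.5) ≈ 0.9710


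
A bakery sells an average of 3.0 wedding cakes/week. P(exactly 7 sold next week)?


Poisson(λ=3.0): P(X=7) = e^(-λ)×λ^k/k!
= e^(-3.0) × 3.0^7 / 7!
≈ 0.04978706837 × 2187 / 5040 ≈ 0.021604

P(X=7) ≈ 0.021604 ≈ 2.16%


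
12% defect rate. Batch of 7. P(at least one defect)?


P(all good) = (22/25)^7 = 2494357888/6103515625
P(≥1 defect) = 3609157737/6103515625

P = 3609157737/6103515625 ≈ 59.13%


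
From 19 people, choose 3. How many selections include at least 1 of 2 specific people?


Complement: C(19,3) - C(17,3) = 969 - 680 = 289

289


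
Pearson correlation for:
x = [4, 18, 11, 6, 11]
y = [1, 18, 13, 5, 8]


n=5, Σx=50, Σy=45, Σxy=589, Σx²=618, Σy²=583
r = (5×589 - 50×45)/√((5×618 - 50²)(5×583 - 45²))
= 695/√(590×890) = 695/√525100 ≈ 695/724.6378 ≈ 0.9591

r ≈ 0.9591


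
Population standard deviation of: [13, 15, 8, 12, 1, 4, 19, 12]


Mean = 84/8 = 21/2
  (13-21/2)²=25/4
  (15-21/2)²=81/4
  (8-21/2)²=25/4
  (12-21/2)²=9/4
  (1-21/2)²=361/4
  (4-21/2)²=169/4
  (19-21/2)²=289/4
  (12-21/2)²=9/4
Σ(x-μ)² = 242
σ² = 242/8 = 121/4

σ = √(121/4) ≈ 5.5000


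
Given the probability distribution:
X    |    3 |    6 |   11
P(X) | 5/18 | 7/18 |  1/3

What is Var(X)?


E[X] = 41/6
E[X²] = 341/6
Var(X) = E[X²] - (E[X])² = 341/6 - 1681/36 = 365/36

Var(X) = 365/36 ≈ 10.1389


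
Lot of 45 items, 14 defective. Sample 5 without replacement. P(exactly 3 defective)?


Hypergeometric: C(14,3)×C(31,2)/C(45,5)
= 364×465/1221759 = 8060/58179

P(X=3) = 8060/58179 ≈ 13.85%


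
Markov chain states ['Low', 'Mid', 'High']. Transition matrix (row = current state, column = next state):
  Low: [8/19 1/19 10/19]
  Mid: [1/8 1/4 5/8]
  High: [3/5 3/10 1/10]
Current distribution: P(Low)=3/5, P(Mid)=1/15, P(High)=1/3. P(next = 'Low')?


P(next=Low) = Σᵢ P(now=i)×P(i→Low)
= 3/5×8/19 + 1/15×1/8 + 1/3×3/5
= 24/95 + 1/120 + 1/5 = 1051/2280

P = 1051/2280 ≈ 0.4610


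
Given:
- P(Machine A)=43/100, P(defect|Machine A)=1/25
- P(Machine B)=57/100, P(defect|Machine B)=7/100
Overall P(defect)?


P(B) = Σ P(B|Aᵢ)×P(Aᵢ)
  1/25×43/100 = 43/2500
  7/100×57/100 = 399/10000
Sum = 571/10000

P(defect) = 571/10000 ≈ 5.71%


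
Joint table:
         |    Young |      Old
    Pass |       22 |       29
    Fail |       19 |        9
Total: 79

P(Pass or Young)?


P(Pass∨Young) = P(Pass) + P(Young) - P(Pass∧Young)
= (51 + 41 - 22)/79 = 70/79

P = 70/79 ≈ 88.61%


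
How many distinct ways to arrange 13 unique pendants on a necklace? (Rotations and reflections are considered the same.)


Free circular arrangements: rotations and reflections both identified.
(n-1)!/2 = 12!/2 = 479001600/2 = 239500800

239500800


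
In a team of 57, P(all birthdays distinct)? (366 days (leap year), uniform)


P(all different) = Π(366-i)/366 for i=0..56
= (366/366)×(365/366)×...×(310/366)
= 0.010010

P ≈ 0.0100 ≈ 1.00%


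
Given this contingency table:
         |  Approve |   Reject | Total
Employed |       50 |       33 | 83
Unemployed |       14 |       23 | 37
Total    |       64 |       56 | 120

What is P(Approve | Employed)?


P(Approve | Employed) = 50/(50+33) = 50/83

P(Approve|Employed) = 50/83 ≈ 60.24%


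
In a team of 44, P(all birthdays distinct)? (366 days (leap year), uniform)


P(all different) = Π(366-i)/366 for i=0..43
= (366/366)×(365/366)×...×(323/366)
= 0.067633

P ≈ 0.0676 ≈ 6.76%


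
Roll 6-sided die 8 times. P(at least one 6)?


P(no 6)^8 = (5/6)^8 = 390625/1679616
P(≥1) = 1 - 390625/1679616 = 1288991/1679616

P = 1288991/1679616 ≈ 76.74%


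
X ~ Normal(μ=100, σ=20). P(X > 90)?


z = (90-100)/20 = -0.5
P(X > 90) = 1 - P(Z ≤ -0.5) = 1 - 0.3085 = 0.6915

P(X > 90) ≈ 0.6915


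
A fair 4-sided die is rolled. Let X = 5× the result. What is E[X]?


E[die] = (1+4)/2 = 5/2
E[X] = 5 × 5/2 = 25/2

E[X] = 25/2


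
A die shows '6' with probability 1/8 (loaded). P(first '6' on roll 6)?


Geometric: P(X=6) = (1-p)^(k-1)×p = (7/8)^5×1/8 = 16807/262144

P(X=6) = 16807/262144 ≈ 6.41%


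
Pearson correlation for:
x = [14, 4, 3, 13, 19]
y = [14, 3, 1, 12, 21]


n=5, Σx=53, Σy=51, Σxy=766, Σx²=751, Σy²=791
r = (5×766 - 53×51)/√((5×751 - 53²)(5×791 - 51²))
= 1127/√(946×1354) = 1127/√1280884 ≈ 1127/1131.7615 ≈ 0.9958

r ≈ 0.9958


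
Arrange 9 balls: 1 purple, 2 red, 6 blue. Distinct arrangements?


9!/(1!×2!×6!) = 252

252


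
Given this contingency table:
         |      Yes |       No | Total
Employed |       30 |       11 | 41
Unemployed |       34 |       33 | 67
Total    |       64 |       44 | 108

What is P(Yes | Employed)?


P(Yes | Employed) = 30/(30+11) = 30/41

P(Yes|Employed) = 30/41 ≈ 73.17%


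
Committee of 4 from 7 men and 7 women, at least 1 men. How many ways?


Count by #men:
  1M,3W: C(7,1)×C(7,3)=245
  2M,2W: C(7,2)×C(7,2)=441
  3M,1W: C(7,3)×C(7,1)=245
  4M,0W: C(7,4)×C(7,0)=35
Total = 966

966


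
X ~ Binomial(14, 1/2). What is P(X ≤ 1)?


P(X ≤ 1) = Σ P(X=i) for i=0..1
P(X=0) = 1/16384
P(X=1) = 7/8192
Sum = 15/16384

P(X ≤ 1) = 15/16384 ≈ 0.09%


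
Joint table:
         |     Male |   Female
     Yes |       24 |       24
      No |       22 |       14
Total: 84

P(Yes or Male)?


P(Yes∨Male) = P(Yes) + P(Male) - P(Yes∧Male)
= (48 + 46 - 24)/84 = 70/84 = 5/6

P = 5/6 ≈ 83.33%


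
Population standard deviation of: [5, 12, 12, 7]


Mean = 36/4 = 9
  (5-9)²=16
  (12-9)²=9
  (12-9)²=9
  (7-9)²=4
Σ(x-μ)² = 38
σ² = 38/4 = 19/2

σ = √(19/2) ≈ 3.0822


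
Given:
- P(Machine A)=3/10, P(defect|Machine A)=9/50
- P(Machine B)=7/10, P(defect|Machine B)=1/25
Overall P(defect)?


P(B) = Σ P(B|Aᵢ)×P(Aᵢ)
  9/50×3/10 = 27/500
  1/25×7/10 = 7/250
Sum = 41/500

P(defect) = 41/500 ≈ 8.20%


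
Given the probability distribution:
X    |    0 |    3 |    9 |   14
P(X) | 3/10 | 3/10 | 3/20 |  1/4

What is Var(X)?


E[X] = 23/4
E[X²] = 1277/20
Var(X) = E[X²] - (E[X])² = 1277/20 - 529/16 = 2463/80

Var(X) = 2463/80 ≈ 30.7875


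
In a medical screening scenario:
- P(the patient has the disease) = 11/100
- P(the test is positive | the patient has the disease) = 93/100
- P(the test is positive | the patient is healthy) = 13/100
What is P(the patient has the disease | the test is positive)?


Using Bayes' theorem:
P(A|B) = P(B|A)·P(A) / P(B)

P(the test is positive) = 93/100 × 11/100 + 13/100 × 89/100
= 1023/10000 + 1157/10000 = 109/500

P(the patient has the disease|the test is positive) = (1023/10000) / (109/500) = 1023/2180

P(the patient has the disease|the test is positive) = 1023/2180 ≈ 46.93%


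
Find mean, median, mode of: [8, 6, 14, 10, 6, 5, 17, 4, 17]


Sorted: [4, 5, 6, 6, 8, 10, 14, 17, 17]
Mean = 87/9 = 29/3
Median = 8
Freq: {8: 1, 6: 2, 14: 1, 10: 1, 5: 1, 17: 2, 4: 1}
Mode: [6, 17]

Mean=29/3, Median=8, Mode=[6, 17]


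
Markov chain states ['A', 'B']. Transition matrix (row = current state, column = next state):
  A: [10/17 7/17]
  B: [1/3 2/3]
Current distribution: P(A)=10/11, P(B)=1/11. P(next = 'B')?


P(next=B) = Σᵢ P(now=i)×P(i→B)
= 10/11×7/17 + 1/11×2/3
= 70/187 + 2/33 = 244/561

P = 244/561 ≈ 0.4349


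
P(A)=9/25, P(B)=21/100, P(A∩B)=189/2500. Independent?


P(A)×P(B) = 189/2500
P(A∩B) = 189/2500
Equal ✓ → Independent

Yes, independent


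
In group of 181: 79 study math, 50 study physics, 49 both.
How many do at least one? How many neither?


|A∪B| = 79+50-49 = 80
Neither = 181-80 = 101

At least one: 80; Neither: 101


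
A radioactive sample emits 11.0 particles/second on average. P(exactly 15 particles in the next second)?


Poisson(λ=11.0): P(X=15) = e^(-λ)×λ^k/k!
= e^(-11.0) × 11.0^15 / 15!
≈ 1.670170079e-05 × 4.17724816942e+15 / 1307674368000 ≈ 0.053352

P(X=15) ≈ 0.053352 ≈ 5.34%


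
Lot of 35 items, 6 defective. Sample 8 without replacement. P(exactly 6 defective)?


Hypergeometric: C(6,6)×C(29,2)/C(35,8)
= 1×406/23535820 = 1/57970

P(X=6) = 1/57970 ≈ 0.00%


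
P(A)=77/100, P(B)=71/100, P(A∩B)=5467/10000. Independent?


P(A)×P(B) = 5467/10000
P(A∩B) = 5467/10000
Equal ✓ → Independent

Yes, independent


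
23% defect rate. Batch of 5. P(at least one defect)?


P(all good) = (77/100)^5 = 2706784157/10000000000
P(≥1 defect) = 7293215843/10000000000

P = 7293215843/10000000000 ≈ 72.93%


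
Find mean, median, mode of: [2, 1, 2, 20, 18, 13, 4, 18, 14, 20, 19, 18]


Sorted: [1, 2, 2, 4, 13, 14, 18, 18, 18, 19, 20, 20]
Mean = 149/12
Median = 16
Freq: {2: 2, 1: 1, 20: 2, 18: 3, 13: 1, 4: 1, 14: 1, 19: 1}
Mode: [18]

Mean=149/12, Median=16, Mode=18


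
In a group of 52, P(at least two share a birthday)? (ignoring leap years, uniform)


P(all different) = Π(365-i)/365 for i=0..51
= 0.021995
P(match) = 1 - 0.021995 = 0.978005

P ≈ 0.9780 ≈ 97.80%


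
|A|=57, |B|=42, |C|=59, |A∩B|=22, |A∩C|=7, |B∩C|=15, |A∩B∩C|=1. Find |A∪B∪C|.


|A∪B∪C| = 57+42+59-22-7-15+1 = 115

|A∪B∪C| = 115


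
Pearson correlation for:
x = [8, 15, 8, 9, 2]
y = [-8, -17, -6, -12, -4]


n=5, Σx=42, Σy=-47, Σxy=-483, Σx²=438, Σy²=549
r = (5×(-483) - 42×(-47))/√((5×438 - 42²)(5×549 - (-47)²))
= -441/√(426×536) = -441/√228336 ≈ -441/477.8452 ≈ -0.9229

r ≈ -0.9229


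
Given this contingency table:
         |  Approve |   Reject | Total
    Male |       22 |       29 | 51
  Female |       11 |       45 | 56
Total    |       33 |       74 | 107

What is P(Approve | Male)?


P(Approve | Male) = 22/(22+29) = 22/51

P(Approve|Male) = 22/51 ≈ 43.14%


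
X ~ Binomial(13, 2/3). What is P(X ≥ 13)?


P(X ≥ 13) = Σ P(X=i) for i=13..13
P(X=13) = 8192/1594323
Sum = 8192/1594323

P(X ≥ 13) = 8192/1594323 ≈ 0.51%


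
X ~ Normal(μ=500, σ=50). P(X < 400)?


z = (400-500)/50 = -2.0
P(Z < -2.0) = 0.0228

P(X < 400) ≈ 0.0228


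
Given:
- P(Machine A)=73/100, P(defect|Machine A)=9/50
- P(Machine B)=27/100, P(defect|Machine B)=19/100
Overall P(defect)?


P(B) = Σ P(B|Aᵢ)×P(Aᵢ)
  9/50×73/100 = 657/5000
  19/100×27/100 = 513/10000
Sum = 1827/10000

P(defect) = 1827/10000 ≈ 18.27%


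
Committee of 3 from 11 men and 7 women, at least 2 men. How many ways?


Count by #men:
  2M,1W: C(11,2)×C(7,1)=385
  3M,0W: C(11,3)×C(7,0)=165
Total = 550

550


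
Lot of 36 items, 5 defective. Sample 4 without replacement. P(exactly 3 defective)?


Hypergeometric: C(5,3)×C(31,1)/C(36,4)
= 10×31/58905 = 62/11781

P(X=3) = 62/11781 ≈ 0.53%


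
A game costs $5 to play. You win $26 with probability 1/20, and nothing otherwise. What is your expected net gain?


E[gain] = (26-5)×1/20 + (-5)×19/20
= 21/20 - 19/4 = -37/10

Expected net gain = $-37/10 ≈ $-3.70


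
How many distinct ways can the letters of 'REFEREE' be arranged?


Letters: 7, freq: {'R': 2, 'E': 4, 'F': 1}
7!/(2!×4!×1!) = 5040/48 = 105

105


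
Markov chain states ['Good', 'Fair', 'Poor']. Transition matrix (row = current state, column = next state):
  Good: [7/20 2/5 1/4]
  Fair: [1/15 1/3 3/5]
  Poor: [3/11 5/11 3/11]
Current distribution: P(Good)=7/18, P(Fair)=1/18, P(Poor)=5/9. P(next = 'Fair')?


P(next=Fair) = Σᵢ P(now=i)×P(i→Fair)
= 7/18×2/5 + 1/18×1/3 + 5/9×5/11
= 7/45 + 1/54 + 25/99 = 1267/2970

P = 1267/2970 ≈ 0.4266


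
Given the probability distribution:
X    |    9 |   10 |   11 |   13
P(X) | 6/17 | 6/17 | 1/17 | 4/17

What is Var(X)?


E[X] = 177/17
E[X²] = 1883/17
Var(X) = E[X²] - (E[X])² = 1883/17 - 31329/289 = 682/289

Var(X) = 682/289 ≈ 2.3599


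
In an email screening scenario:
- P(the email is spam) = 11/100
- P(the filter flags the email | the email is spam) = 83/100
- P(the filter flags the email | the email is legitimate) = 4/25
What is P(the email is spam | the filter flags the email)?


Using Bayes' theorem:
P(A|B) = P(B|A)·P(A) / P(B)

P(the filter flags the email) = 83/100 × 11/100 + 4/25 × 89/100
= 913/10000 + 89/625 = 2337/10000

P(the email is spam|the filter flags the email) = (913/10000) / (2337/10000) = 913/2337

P(the email is spam|the filter flags the email) = 913/2337 ≈ 39.07%


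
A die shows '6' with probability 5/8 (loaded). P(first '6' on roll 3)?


Geometric: P(X=3) = (1-p)^(k-1)×p = (3/8)^2×5/8 = 45/512

P(X=3) = 45/512 ≈ 8.79%


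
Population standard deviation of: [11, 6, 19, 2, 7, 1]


Mean = 46/6 = 23/3
  (11-23/3)²=100/9
  (6-23/3)²=25/9
  (19-23/3)²=1156/9
  (2-23/3)²=289/9
  (7-23/3)²=4/9
  (1-23/3)²=400/9
Σ(x-μ)² = 658/3
σ² = (658/3)/6 = 329/9

σ = √(329/9) ≈ 6.0461


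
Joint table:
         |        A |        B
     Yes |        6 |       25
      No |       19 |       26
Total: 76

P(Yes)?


P(Yes) = (6+25)/76 = 31/76

P(Yes) = 31/76 ≈ 40.79%


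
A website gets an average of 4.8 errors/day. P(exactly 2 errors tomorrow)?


Poisson(λ=4.8): P(X=2) = e^(-λ)×λ^k/k!
= e^(-4.8) × 4.8^2 / 2!
≈ 0.008229747049 × 23.04 / 2 ≈ 0.094807

P(X=2) ≈ 0.094807 ≈ 9.48%


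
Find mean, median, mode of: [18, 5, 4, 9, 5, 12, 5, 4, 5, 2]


Sorted: [2, 4, 4, 5, 5, 5, 5, 9, 12, 18]
Mean = 69/10
Median = 5
Freq: {18: 1, 5: 4, 4: 2, 9: 1, 12: 1, 2: 1}
Mode: [5]

Mean=69/10, Median=5, Mode=5


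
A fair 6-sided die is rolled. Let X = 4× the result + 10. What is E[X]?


E[die] = (1+6)/2 = 7/2
E[X] = 4×7/2 + 10 = 24

E[X] = 24


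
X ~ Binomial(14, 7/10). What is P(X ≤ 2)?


P(X ≤ 2) = Σ P(X=i) for i=0..2
P(X=0) = 4782969/100000000000000
P(X=1) = 78121827/50000000000000
P(X=2) = 2369695419/100000000000000
Sum = 1265361021/50000000000000

P(X ≤ 2) = 1265361021/50000000000000 ≈ 0.00%


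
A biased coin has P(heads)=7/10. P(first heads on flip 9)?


Geometric: P(X=9) = (1-p)^(k-1)×p = (3/10)^8×7/10 = 45927/1000000000

P(X=9) = 45927/1000000000 ≈ 0.00%


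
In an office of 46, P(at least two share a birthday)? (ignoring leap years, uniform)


P(all different) = Π(365-i)/365 for i=0..45
= 0.051747
P(match) = 1 - 0.051747 = 0.948253

P ≈ 0.9483 ≈ 94.83%


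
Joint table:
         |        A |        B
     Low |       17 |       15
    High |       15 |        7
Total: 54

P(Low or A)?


P(Low∨A) = P(Low) + P(A) - P(Low∧A)
= (32 + 32 - 17)/54 = 47/54

P = 47/54 ≈ 87.04%


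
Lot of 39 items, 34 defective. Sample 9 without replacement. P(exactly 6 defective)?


Hypergeometric: C(34,6)×C(5,3)/C(39,9)
= 1344904×10/211915132 = 580/9139

P(X=6) = 580/9139 ≈ 6.35%


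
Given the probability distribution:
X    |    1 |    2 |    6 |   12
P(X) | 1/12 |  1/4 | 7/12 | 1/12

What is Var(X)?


E[X] = 61/12
E[X²] = 409/12
Var(X) = E[X²] - (E[X])² = 409/12 - 3721/144 = 1187/144

Var(X) = 1187/144 ≈ 8.2431


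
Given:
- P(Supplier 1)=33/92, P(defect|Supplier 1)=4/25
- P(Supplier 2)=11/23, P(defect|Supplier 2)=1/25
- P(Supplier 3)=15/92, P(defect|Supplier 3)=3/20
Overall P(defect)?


P(B) = Σ P(B|Aᵢ)×P(Aᵢ)
  4/25×33/92 = 33/575
  1/25×11/23 = 11/575
  3/20×15/92 = 9/368
Sum = 929/9200

P(defect) = 929/9200 ≈ 10.10%


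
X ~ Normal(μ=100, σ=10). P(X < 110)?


z = (110-100)/10 = 1.0
P(Z < 1.0) = 0.8413

P(X < 110) ≈ 0.8413


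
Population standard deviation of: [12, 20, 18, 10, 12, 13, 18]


Mean = 103/7
  (12-103/7)²=361/49
  (20-103/7)²=1369/49
  (18-103/7)²=529/49
  (10-103/7)²=1089/49
  (12-103/7)²=361/49
  (13-103/7)²=144/49
  (18-103/7)²=529/49
Σ(x-μ)² = 626/7
σ² = (626/7)/7 = 626/49

σ = √(626/49) ≈ 3.5743


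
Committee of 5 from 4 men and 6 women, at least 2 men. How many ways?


Count by #men:
  2M,3W: C(4,2)×C(6,3)=120
  3M,2W: C(4,3)×C(6,2)=60
  4M,1W: C(4,4)×C(6,1)=6
Total = 186

186


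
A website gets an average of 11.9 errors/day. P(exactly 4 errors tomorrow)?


Poisson(λ=11.9): P(X=4) = e^(-λ)×λ^k/k!
= e^(-11.9) × 11.9^4 / 4!
≈ 6.790404807e-06 × 20053.3921 / 24 ≈ 0.005674

P(X=4) ≈ 0.005674 ≈ 0.57%


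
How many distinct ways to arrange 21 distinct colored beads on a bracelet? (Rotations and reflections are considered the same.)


Free circular arrangements: rotations and reflections both identified.
(n-1)!/2 = 20!/2 = 2432902008176640000/2 = 1216451004088320000

1216451004088320000


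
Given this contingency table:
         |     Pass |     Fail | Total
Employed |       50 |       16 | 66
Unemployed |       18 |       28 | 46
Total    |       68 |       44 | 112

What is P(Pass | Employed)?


P(Pass | Employed) = 50/(50+16) = 50/66 = 25/33

P(Pass|Employed) = 25/33 ≈ 75.76%


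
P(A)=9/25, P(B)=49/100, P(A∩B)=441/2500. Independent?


P(A)×P(B) = 441/2500
P(A∩B) = 441/2500
Equal ✓ → Independent

Yes, independent


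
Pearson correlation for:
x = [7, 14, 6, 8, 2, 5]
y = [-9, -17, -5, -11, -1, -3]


n=6, Σx=42, Σy=-46, Σxy=-436, Σx²=374, Σy²=526
r = (6×(-436) - 42×(-46))/√((6×374 - 42²)(6×526 - (-46)²))
= -684/√(480×1040) = -684/√499200 ≈ -684/706.5409 ≈ -0.9681

r ≈ -0.9681


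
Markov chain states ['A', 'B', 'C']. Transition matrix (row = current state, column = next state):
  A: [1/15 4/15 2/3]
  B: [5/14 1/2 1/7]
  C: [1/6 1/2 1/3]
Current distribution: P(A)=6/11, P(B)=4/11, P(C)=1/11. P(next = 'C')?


P(next=C) = Σᵢ P(now=i)×P(i→C)
= 6/11×2/3 + 4/11×1/7 + 1/11×1/3
= 4/11 + 4/77 + 1/33 = 103/231

P = 103/231 ≈ 0.4459


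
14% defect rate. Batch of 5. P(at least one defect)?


P(all good) = (43/50)^5 = 147008443/312500000
P(≥1 defect) = 165491557/312500000

P = 165491557/312500000 ≈ 52.96%


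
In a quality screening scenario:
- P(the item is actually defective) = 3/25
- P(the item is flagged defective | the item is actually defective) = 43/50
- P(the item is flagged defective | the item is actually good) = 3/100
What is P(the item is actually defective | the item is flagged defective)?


Using Bayes' theorem:
P(A|B) = P(B|A)·P(A) / P(B)

P(the item is flagged defective) = 43/50 × 3/25 + 3/100 × 22/25
= 129/1250 + 33/1250 = 81/625

P(the item is actually defective|the item is flagged defective) = (129/1250) / (81/625) = 43/54

P(the item is actually defective|the item is flagged defective) = 43/54 ≈ 79.63%


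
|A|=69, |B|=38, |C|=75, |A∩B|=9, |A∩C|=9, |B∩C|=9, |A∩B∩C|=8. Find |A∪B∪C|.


|A∪B∪C| = 69+38+75-9-9-9+8 = 163

|A∪B∪C| = 163


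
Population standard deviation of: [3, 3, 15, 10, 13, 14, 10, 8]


Mean = 76/8 = 19/2
  (3-19/2)²=169/4
  (3-19/2)²=169/4
  (15-19/2)²=121/4
  (10-19/2)²=1/4
  (13-19/2)²=49/4
  (14-19/2)²=81/4
  (10-19/2)²=1/4
  (8-19/2)²=9/4
Σ(x-μ)² = 150
σ² = 150/8 = 75/4

σ = √(75/4) ≈ 4.3301


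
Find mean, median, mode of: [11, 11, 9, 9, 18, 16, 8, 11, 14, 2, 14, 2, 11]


Sorted: [2, 2, 8, 9, 9, 11, 11, 11, 11, 14, 14, 16, 18]
Mean = 136/13
Median = 11
Freq: {11: 4, 9: 2, 18: 1, 16: 1, 8: 1, 14: 2, 2: 2}
Mode: [11]

Mean=136/13, Median=11, Mode=11


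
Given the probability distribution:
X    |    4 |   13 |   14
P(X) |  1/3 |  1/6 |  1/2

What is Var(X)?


E[X] = 21/2
E[X²] = 263/2
Var(X) = E[X²] - (E[X])² = 263/2 - 441/4 = 85/4

Var(X) = 85/4 ≈ 21.2500


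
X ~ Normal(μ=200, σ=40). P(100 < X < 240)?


z₁=(100-200)/40=-2.5, z₂=(240-200)/40=1.0
P = Φ(1.0) - Φ(-2.5) = 0.841345 - 0.006210 = 0.835135 ≈ 0.8351

P(100 < X < 240) ≈ 0.8351


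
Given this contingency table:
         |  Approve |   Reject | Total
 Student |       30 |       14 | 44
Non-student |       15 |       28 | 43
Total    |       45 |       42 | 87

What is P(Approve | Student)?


P(Approve | Student) = 30/(30+14) = 30/44 = 15/22

P(Approve|Student) = 15/22 ≈ 68.18%


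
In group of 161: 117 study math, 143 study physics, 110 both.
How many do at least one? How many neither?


|A∪B| = 117+143-110 = 150
Neither = 161-150 = 11

At least one: 150; Neither: 11


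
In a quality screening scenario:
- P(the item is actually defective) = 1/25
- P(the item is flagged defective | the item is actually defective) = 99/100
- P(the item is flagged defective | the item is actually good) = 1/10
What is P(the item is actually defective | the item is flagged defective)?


Using Bayes' theorem:
P(A|B) = P(B|A)·P(A) / P(B)

P(the item is flagged defective) = 99/100 × 1/25 + 1/10 × 24/25
= 99/2500 + 12/125 = 339/2500

P(the item is actually defective|the item is flagged defective) = (99/2500) / (339/2500) = 33/113

P(the item is actually defective|the item is flagged defective) = 33/113 ≈ 29.20%


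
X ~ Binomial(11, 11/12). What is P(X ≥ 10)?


P(X ≥ 10) = Σ P(X=i) for i=10..11
P(X=10) = 285311670611/743008370688
P(X=11) = 285311670611/743008370688
Sum = 285311670611/371504185344

P(X ≥ 10) = 285311670611/371504185344 ≈ 76.80%


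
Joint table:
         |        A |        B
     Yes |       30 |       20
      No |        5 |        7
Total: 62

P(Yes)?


P(Yes) = (30+20)/62 = 50/62 = 25/31

P(Yes) = 25/31 ≈ 80.65%


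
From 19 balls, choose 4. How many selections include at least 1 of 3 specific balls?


Complement: C(19,4) - C(16,4) = 3876 - 1820 = 2056

2056


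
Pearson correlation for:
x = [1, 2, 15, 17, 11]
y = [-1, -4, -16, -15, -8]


n=5, Σx=46, Σy=-44, Σxy=-592, Σx²=640, Σy²=562
r = (5×(-592) - 46×(-44))/√((5×640 - 46²)(5×562 - (-44)²))
= -936/√(1084×874) = -936/√947416 ≈ -936/973.3530 ≈ -0.9616

r ≈ -0.9616


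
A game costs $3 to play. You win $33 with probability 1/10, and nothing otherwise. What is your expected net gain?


E[gain] = (33-3)×1/10 + (-3)×9/10
= 3 - 27/10 = 3/10

Expected net gain = $3/10 ≈ $0.30


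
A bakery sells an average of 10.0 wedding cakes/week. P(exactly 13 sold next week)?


Poisson(λ=10.0): P(X=13) = e^(-λ)×λ^k/k!
= e^(-10.0) × 10.0^13 / 13!
≈ 4.539992976e-05 × 1e+13 / 6227020800 ≈ 0.072908

P(X=13) ≈ 0.072908 ≈ 7.29%


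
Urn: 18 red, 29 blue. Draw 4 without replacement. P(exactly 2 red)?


Hypergeometric: C(18,2)×C(29,2)/C(47,4)
= 153×406/178365 = 20706/59455

P(X=2) = 20706/59455 ≈ 34.83%


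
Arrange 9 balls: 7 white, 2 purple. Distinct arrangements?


9!/(7!×2!) = 36

36


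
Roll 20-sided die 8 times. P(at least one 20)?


P(no 20)^8 = (19/20)^8 = 16983563041/25600000000
P(≥1) = 1 - 16983563041/25600000000 = 8616436959/25600000000

P = 8616436959/25600000000 ≈ 33.66%


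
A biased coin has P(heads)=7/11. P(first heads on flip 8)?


Geometric: P(X=8) = (1-p)^(k-1)×p = (4/11)^7×7/11 = 114688/214358881

P(X=8) = 114688/214358881 ≈ 0.05%


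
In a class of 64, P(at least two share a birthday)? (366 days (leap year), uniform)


P(all different) = Π(366-i)/366 for i=0..63
= 0.002858
P(match) = 1 - 0.002858 = 0.997142

P ≈ 0.9971 ≈ 99.71%


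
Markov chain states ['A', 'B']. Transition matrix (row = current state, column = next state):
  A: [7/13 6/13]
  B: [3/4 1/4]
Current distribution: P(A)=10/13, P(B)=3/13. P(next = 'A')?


P(next=A) = Σᵢ P(now=i)×P(i→A)
= 10/13×7/13 + 3/13×3/4
= 70/169 + 9/52 = 397/676

P = 397/676 ≈ 0.5873


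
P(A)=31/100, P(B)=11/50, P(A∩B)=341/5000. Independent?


P(A)×P(B) = 341/5000
P(A∩B) = 341/5000
Equal ✓ → Independent

Yes, independent


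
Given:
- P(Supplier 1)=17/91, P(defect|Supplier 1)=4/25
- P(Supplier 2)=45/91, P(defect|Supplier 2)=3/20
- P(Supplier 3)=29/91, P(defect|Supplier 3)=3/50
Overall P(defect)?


P(B) = Σ P(B|Aᵢ)×P(Aᵢ)
  4/25×17/91 = 68/2275
  3/20×45/91 = 27/364
  3/50×29/91 = 87/4550
Sum = 1121/9100

P(defect) = 1121/9100 ≈ 12.32%


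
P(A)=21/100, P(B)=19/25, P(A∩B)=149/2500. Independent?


P(A)×P(B) = 399/2500
P(A∩B) = 149/2500
Not equal → NOT independent

No, not independent


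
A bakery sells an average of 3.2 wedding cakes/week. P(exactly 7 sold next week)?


Poisson(λ=3.2): P(X=7) = e^(-λ)×λ^k/k!
= e^(-3.2) × 3.2^7 / 7!
≈ 0.04076220398 × 3435.9738368 / 5040 ≈ 0.027789

P(X=7) ≈ 0.027789 ≈ 2.78%


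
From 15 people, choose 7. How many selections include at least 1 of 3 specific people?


Complement: C(15,7) - C(12,7) = 6435 - 792 = 5643

5643


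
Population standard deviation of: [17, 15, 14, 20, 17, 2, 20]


Mean = 105/7 = 15
  (17-15)²=4
  (15-15)²=0
  (14-15)²=1
  (20-15)²=25
  (17-15)²=4
  (2-15)²=169
  (20-15)²=25
Σ(x-μ)² = 228
σ² = 228/7

σ = √(228/7) ≈ 5.7071


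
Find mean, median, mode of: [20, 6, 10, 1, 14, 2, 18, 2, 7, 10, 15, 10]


Sorted: [1, 2, 2, 6, 7, 10, 10, 10, 14, 15, 18, 20]
Mean = 115/12
Median = 10
Freq: {20: 1, 6: 1, 10: 3, 1: 1, 14: 1, 2: 2, 18: 1, 7: 1, 15: 1}
Mode: [10]

Mean=115/12, Median=10, Mode=10


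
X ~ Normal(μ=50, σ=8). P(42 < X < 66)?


z₁=(42-50)/8=-1.0, z₂=(66-50)/8=2.0
P = Φ(2.0) - Φ(-1.0) = 0.977250 - 0.158655 = 0.818595 ≈ 0.8186

P(42 < X < 66) ≈ 0.8186


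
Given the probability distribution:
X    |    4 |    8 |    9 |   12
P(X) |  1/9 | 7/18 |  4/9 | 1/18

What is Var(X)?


E[X] = 74/9
E[X²] = 212/3
Var(X) = E[X²] - (E[X])² = 212/3 - 5476/81 = 248/81

Var(X) = 248/81 ≈ 3.0617


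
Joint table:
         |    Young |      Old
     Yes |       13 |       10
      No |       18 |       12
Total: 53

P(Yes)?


P(Yes) = (13+10)/53 = 23/53

P(Yes) = 23/53 ≈ 43.40%


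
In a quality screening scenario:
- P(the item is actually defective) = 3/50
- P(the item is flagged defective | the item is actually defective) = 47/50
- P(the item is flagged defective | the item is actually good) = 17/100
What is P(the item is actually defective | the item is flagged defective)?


Using Bayes' theorem:
P(A|B) = P(B|A)·P(A) / P(B)

P(the item is flagged defective) = 47/50 × 3/50 + 17/100 × 47/50
= 141/2500 + 799/5000 = 1081/5000

P(the item is actually defective|the item is flagged defective) = (141/2500) / (1081/5000) = 6/23

P(the item is actually defective|the item is flagged defective) = 6/23 ≈ 26.09%


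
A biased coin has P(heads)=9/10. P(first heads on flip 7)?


Geometric: P(X=7) = (1-p)^(k-1)×p = (1/10)^6×9/10 = 9/10000000

P(X=7) = 9/10000000 ≈ 0.00%


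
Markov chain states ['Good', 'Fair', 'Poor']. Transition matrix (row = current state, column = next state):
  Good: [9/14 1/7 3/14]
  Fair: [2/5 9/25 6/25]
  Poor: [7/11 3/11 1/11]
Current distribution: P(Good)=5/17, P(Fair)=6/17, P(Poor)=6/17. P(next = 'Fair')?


P(next=Fair) = Σᵢ P(now=i)×P(i→Fair)
= 5/17×1/7 + 6/17×9/25 + 6/17×3/11
= 5/119 + 54/425 + 18/187 = 8683/32725

P = 8683/32725 ≈ 0.2653


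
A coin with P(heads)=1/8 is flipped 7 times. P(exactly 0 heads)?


Binomial: P(X=0) = C(7,0)×p^0×(1-p)^7
= 1 × 1 × 823543/2097152 = 823543/2097152

P(X=0) = 823543/2097152 ≈ 39.27%


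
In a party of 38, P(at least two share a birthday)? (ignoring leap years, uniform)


P(all different) = Π(365-i)/365 for i=0..37
= 0.135932
P(match) = 1 - 0.135932 = 0.864068

P ≈ 0.8641 ≈ 86.41%


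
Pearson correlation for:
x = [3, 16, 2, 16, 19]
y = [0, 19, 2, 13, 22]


n=5, Σx=56, Σy=56, Σxy=934, Σx²=886, Σy²=1018
r = (5×934 - 56×56)/√((5×886 - 56²)(5×1018 - 56²))
= 1534/√(1294×1954) = 1534/√2528476 ≈ 1534/1590.1182 ≈ 0.9647

r ≈ 0.9647


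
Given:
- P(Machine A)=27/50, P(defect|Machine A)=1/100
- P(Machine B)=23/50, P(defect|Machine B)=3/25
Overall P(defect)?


P(B) = Σ P(B|Aᵢ)×P(Aᵢ)
  1/100×27/50 = 27/5000
  3/25×23/50 = 69/1250
Sum = 303/5000

P(defect) = 303/5000 ≈ 6.06%


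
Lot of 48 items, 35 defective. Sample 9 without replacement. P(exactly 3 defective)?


Hypergeometric: C(35,3)×C(13,6)/C(48,9)
= 6545×1716/1677106640 = 51051/7623212

P(X=3) = 51051/7623212 ≈ 0.67%


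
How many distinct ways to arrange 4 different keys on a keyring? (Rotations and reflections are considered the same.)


Free circular arrangements: rotations and reflections both identified.
(n-1)!/2 = 3!/2 = 6/2 = 3

3


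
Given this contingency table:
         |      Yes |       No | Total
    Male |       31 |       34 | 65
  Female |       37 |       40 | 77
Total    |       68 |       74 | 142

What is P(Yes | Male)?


P(Yes | Male) = 31/(31+34) = 31/65

P(Yes|Male) = 31/65 ≈ 47.69%


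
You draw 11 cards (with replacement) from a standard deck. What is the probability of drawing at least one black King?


P(not a black King) = 50/52 = 25/26
P(none in 11 draws) = (25/26)^11 = 2384185791015625/3670344486987776
P(≥1 black King) = 1 - 2384185791015625/3670344486987776 = 1286158695972151/3670344486987776

P = 1286158695972151/3670344486987776 ≈ 35.04%


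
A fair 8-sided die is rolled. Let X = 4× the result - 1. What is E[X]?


E[die] = (1+8)/2 = 9/2
E[X] = 4×9/2 - 1 = 17

E[X] = 17


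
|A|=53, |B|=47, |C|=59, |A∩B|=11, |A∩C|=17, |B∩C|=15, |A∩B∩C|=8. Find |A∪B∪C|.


|A∪B∪C| = 53+47+59-11-17-15+8 = 124

|A∪B∪C| = 124


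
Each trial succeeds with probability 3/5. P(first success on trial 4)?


Geometric: P(X=4) = (1-p)^(k-1)×p = (2/5)^3×3/5 = 24/625

P(X=4) = 24/625 ≈ 3.84%


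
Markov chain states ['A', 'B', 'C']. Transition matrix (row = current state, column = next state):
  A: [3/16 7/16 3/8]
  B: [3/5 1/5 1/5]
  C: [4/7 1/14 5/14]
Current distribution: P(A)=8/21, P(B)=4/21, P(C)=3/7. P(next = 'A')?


P(next=A) = Σᵢ P(now=i)×P(i→A)
= 8/21×3/16 + 4/21×3/5 + 3/7×4/7
= 1/14 + 4/35 + 12/49 = 211/490

P = 211/490 ≈ 0.4306
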